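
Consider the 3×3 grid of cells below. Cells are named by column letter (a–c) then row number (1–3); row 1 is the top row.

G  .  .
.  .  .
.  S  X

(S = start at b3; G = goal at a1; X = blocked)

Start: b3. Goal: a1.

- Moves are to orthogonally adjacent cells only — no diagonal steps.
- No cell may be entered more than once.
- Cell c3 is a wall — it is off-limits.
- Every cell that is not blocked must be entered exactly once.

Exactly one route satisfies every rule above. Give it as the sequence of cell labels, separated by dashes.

b3 - a3 - a2 - b2 - c2 - c1 - b1 - a1

Need to visit all 8 open cells exactly once, starting at b3 and ending at a1.
Cell c2 has only two open neighbours (c1 and b2), so the path must pass straight through it: one of those is the cell it's entered from and the other is where it exits.
Route from b3: left to a3, up to a2, 2× right (reaching c2), up to c1, 2× left (reaching a1) — 7 moves in all.
Check: all 8 open cells covered.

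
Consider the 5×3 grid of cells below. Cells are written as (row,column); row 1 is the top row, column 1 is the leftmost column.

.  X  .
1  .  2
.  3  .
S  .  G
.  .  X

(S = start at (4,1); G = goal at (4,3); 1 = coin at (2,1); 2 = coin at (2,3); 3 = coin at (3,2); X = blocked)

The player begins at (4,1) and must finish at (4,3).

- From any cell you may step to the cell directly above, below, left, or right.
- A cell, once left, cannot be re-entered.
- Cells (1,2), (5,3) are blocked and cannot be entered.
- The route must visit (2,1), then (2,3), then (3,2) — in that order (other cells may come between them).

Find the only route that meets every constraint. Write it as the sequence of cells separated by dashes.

(4,1) - (3,1) - (2,1) - (2,2) - (2,3) - (3,3) - (3,2) - (4,2) - (4,3)

The waypoints must appear in the order (2,1), (2,3), (3,2), with no cell reused.
Route from (4,1): 2× up (reaching (2,1)), 2× right (reaching (2,3)), down to (3,3), left to (3,2), down to (4,2), right to (4,3) — 8 moves in all.
Check: order respected (1 at step 2, 2 at step 4, 3 at step 6).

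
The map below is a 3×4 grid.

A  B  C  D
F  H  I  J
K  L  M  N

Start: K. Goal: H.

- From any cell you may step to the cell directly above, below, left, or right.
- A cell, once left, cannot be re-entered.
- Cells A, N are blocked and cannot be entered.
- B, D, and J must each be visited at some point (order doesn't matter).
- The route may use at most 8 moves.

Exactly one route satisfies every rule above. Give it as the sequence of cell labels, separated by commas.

The 8-move cap with required stops at B, D, J leaves no slack for detours.
Route from K: 2× right (reaching M), up to I, right to J, up to D, 2× left (reaching B), down to H — 8 moves in all.
Check: all required cells visited; 8 ≤ 8 moves.

K, L, M, I, J, D, C, B, H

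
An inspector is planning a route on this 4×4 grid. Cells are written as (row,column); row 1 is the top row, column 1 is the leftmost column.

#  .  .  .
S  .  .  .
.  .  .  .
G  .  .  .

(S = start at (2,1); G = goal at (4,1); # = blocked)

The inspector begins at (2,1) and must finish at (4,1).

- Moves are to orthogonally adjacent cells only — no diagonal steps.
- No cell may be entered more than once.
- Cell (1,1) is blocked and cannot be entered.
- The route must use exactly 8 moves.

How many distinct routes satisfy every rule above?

Need simple routes of exactly 8 moves from (2,1) to (4,1) (Manhattan distance 2, so 3 moves are spent on a detour and 3 undoing it).
Branch systematically from the start, pruning whenever the remaining move budget drops below the Manhattan distance to (4,1) or differs from it in parity. Grouping the completions by first move — via (3,1): 2; via (2,2): 10 — and summing: 2 + 10 = 12.
That gives 12 routes.

12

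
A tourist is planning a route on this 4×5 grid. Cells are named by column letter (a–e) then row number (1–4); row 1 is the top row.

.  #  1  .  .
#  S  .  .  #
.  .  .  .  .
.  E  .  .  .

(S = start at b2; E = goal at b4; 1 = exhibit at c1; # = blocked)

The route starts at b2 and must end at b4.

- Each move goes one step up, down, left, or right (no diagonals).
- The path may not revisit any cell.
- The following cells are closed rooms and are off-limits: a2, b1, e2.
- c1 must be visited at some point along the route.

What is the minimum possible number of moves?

Any route passes through c1 somewhere between b2 and b4. Summing Manhattan distances along the two legs (b2 → c1 → b4) gives a lower bound of 2 + 4 = 6 moves.
The shortest route satisfying every rule uses 8 moves: b2 → c2 → c1 → d1 → d2 → d3 → d4 → c4 → b4.
The no-revisit rule (legs can't share cells) pushes the minimum above the 6-move bound; an exhaustive check rules out every length from 6 to 7, leaving 8 as the minimum.

8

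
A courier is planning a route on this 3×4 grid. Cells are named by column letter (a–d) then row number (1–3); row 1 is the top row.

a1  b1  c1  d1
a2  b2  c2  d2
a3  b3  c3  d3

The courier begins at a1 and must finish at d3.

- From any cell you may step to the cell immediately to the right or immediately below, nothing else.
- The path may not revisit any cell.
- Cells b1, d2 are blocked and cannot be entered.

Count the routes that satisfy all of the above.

3

A right/down-only route from a1 to d3 makes exactly 2 down-moves and 3 right-moves in some order.
With no other constraints that would be C(5,2) = 10 routes.
Subtract routes through each blocked cell (inclusion–exclusion for overlaps): − through b1: 6 − through d2: 4 + through b1&d2: 3 → 3.
That gives 3 routes.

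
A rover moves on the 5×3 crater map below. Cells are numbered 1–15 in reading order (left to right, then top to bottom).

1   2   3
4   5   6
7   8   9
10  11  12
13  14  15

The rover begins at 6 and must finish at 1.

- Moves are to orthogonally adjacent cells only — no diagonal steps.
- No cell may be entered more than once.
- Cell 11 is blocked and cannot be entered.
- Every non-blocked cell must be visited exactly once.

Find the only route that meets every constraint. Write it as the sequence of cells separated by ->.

Need to visit all 14 open cells exactly once, starting at 6 and ending at 1.
Route from 6: up 1 to 3, left 1 to 2, down 2 to 8, right 1 to 9, down 2 to 15, left 2 to 13, up 4 to 1 — 13 moves in all.
Check: all 14 open cells covered.

6 -> 3 -> 2 -> 5 -> 8 -> 9 -> 12 -> 15 -> 14 -> 13 -> 10 -> 7 -> 4 -> 1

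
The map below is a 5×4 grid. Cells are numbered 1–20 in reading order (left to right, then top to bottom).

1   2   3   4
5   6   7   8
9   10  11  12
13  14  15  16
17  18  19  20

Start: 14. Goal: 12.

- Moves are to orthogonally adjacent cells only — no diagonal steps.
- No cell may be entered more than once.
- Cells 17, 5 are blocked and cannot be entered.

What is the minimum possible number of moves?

3

The Manhattan distance from 14 to 12 is |4−3| + |2−4| = 3, so at least 3 moves are needed.
A route of 3 moves achieves this: 14 → 10 → 11 → 12.
Since 3 matches the lower bound, it is optimal.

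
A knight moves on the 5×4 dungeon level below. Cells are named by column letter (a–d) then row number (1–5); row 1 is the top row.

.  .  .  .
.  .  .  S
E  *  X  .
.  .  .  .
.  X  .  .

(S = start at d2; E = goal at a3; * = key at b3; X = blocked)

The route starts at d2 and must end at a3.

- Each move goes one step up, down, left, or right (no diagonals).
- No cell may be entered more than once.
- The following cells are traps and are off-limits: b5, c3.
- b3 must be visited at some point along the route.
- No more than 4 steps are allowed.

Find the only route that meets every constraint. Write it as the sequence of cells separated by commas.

The budget equals the shortest possible length, so every move has to be on a shortest route through the required cells.
Route from d2: 2× left (reaching b2), down to b3, left to a3 — 4 moves in all.
Check: all required cells visited; 4 ≤ 4 moves.

d2, c2, b2, b3, a3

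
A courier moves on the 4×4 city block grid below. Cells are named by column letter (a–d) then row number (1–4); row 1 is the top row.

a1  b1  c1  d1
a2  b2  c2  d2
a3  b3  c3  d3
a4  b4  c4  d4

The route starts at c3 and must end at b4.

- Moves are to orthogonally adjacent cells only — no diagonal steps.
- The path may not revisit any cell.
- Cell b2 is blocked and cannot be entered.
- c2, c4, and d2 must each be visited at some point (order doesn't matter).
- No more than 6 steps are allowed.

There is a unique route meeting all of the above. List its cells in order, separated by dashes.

c3 - c2 - d2 - d3 - d4 - c4 - b4

Any route must reach c2, c4, and d2 and still end at b4 within 6 moves, so the order of the required stops is forced.
Route from c3: up to c2, right to d2, 2× down (reaching d4), 2× left (reaching b4) — 6 moves in all.
Check: all required cells visited; 6 ≤ 6 moves.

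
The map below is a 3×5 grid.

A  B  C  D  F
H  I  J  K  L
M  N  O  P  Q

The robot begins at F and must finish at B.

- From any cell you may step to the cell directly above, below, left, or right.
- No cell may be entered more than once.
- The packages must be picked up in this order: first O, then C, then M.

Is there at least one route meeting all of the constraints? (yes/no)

no

Ignoring the required order, 15 revisit-free routes from F to B pass through all of O, C, and M; the waypoint orders that occur are C → O → M (10); O → M → C (5) — never O → C → M.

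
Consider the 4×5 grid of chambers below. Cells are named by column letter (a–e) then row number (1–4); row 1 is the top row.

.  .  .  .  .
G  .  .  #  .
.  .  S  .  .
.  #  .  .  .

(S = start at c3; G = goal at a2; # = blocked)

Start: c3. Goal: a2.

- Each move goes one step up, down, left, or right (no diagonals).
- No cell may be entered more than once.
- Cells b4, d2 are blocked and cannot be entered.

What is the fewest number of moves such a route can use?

The Manhattan distance from c3 to a2 is |3−2| + |3−1| = 3, so at least 3 moves are needed.
A route of 3 moves achieves this: c3 → c2 → b2 → a2.
Since 3 matches the lower bound, it is optimal.

3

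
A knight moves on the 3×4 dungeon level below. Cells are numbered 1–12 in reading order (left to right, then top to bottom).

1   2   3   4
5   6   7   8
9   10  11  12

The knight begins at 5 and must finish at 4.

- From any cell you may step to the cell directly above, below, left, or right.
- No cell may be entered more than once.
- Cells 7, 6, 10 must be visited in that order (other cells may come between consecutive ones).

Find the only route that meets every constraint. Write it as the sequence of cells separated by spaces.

5 1 2 3 7 6 10 11 12 8 4

The waypoints must appear in the order 7, 6, 10, with no cell reused.
Route from 5: up to 1, 2× right (reaching 3), down to 7, left to 6, down to 10, 2× right (reaching 12), 2× up (reaching 4) — 10 moves in all.
Check: order respected (7 at step 4, 6 at step 5, 10 at step 6).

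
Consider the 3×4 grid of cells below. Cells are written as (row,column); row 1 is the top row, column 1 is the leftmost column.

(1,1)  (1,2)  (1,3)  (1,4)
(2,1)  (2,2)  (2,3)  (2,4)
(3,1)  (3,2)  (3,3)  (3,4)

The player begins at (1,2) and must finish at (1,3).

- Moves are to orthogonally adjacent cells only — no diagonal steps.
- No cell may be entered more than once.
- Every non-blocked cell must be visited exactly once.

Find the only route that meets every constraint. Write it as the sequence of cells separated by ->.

(1,2) -> (1,1) -> (2,1) -> (3,1) -> (3,2) -> (2,2) -> (2,3) -> (3,3) -> (3,4) -> (2,4) -> (1,4) -> (1,3)

Need to visit all 12 open cells exactly once, starting at (1,2) and ending at (1,3).
Cell (3,4) has only two open neighbours ((2,4) and (3,3)), so the path must pass straight through it: one of those is the cell it's entered from and the other is where it exits.
Route from (1,2): left to (1,1), 2× down (reaching (3,1)), right to (3,2), up to (2,2), right to (2,3), down to (3,3), right to (3,4), 2× up (reaching (1,4)), left to (1,3) — 11 moves in all.
Check: all 12 open cells covered.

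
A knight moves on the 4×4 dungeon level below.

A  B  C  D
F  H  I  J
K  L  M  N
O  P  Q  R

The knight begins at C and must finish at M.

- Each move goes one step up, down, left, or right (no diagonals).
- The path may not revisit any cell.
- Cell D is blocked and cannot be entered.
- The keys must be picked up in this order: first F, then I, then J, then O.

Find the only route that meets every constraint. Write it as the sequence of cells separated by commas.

The waypoints must appear in the order F, I, J, O, with no cell reused.
Route from C: 2× left (reaching A), down to F, 3× right (reaching J), 2× down (reaching R), 3× left (reaching O), up to K, 2× right (reaching M) — 14 moves in all.
Check: order respected (F at step 3, I at step 5, J at step 6, O at step 11).

C, B, A, F, H, I, J, N, R, Q, P, O, K, L, M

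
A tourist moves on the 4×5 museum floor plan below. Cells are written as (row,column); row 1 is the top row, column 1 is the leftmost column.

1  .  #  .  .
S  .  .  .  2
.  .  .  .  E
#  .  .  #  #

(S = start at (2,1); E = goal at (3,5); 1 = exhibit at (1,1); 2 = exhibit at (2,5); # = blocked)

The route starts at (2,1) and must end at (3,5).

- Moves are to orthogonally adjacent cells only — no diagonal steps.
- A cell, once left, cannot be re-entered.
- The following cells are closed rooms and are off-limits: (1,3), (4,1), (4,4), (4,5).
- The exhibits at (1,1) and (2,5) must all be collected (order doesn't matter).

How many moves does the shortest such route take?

Any route passes through (1,1) and (2,5) in some order between (2,1) and (3,5). Summing Manhattan distances along each leg and taking the cheapest ordering ((2,1) → (1,1) → (2,5) → (3,5)) gives a lower bound of 1 + 5 + 1 = 7 moves.
A route of 7 moves achieves this: (2,1) → (1,1) → (1,2) → (2,2) → (2,3) → (2,4) → (2,5) → (3,5).
Since 7 matches the lower bound, it is optimal.

7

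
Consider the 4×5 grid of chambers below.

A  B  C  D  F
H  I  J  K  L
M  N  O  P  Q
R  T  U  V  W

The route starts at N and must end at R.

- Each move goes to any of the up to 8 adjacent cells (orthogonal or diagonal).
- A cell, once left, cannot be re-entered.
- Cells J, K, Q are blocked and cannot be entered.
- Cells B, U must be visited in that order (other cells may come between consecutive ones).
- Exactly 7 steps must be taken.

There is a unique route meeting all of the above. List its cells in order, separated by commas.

The waypoints must appear in the order B, U, with no cell reused.
Route from N: up-left 1 to H, up-right 1 to B, down 1 to I, down-right 1 to O, down 1 to U, left 2 to R — 7 moves in all.
Check: order respected (B at step 2, U at step 5); 7 moves as required.

N, H, B, I, O, U, T, R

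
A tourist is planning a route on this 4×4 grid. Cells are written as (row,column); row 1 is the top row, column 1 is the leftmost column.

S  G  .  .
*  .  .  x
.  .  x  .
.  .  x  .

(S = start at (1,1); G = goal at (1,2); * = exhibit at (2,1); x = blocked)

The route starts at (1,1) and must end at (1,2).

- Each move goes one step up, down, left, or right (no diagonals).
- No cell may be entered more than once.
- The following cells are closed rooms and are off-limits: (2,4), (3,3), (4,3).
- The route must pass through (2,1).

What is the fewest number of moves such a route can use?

3

Any route passes through (2,1) somewhere between (1,1) and (1,2). Summing Manhattan distances along the two legs ((1,1) → (2,1) → (1,2)) gives a lower bound of 1 + 2 = 3 moves.
A route of 3 moves achieves this: (1,1) → (2,1) → (2,2) → (1,2).
Since 3 matches the lower bound, it is optimal.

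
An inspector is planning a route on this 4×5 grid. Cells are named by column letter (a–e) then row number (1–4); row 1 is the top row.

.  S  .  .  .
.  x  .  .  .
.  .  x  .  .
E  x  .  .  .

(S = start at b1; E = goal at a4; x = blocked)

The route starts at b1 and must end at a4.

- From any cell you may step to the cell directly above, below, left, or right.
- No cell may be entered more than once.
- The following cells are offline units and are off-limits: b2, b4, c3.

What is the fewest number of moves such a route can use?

4

The Manhattan distance from b1 to a4 is |1−4| + |2−1| = 4, so at least 4 moves are needed.
A route of 4 moves achieves this: b1 → a1 → a2 → a3 → a4.
Since 4 matches the lower bound, it is optimal.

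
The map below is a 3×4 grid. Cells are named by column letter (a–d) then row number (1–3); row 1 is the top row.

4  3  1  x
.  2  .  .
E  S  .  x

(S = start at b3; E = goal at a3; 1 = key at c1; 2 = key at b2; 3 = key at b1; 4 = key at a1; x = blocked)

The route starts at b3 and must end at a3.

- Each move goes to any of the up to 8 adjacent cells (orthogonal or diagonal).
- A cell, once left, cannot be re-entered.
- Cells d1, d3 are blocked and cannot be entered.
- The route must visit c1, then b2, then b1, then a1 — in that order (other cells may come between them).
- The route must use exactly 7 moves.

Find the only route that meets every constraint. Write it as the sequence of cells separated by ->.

b3 -> c2 -> c1 -> b2 -> b1 -> a1 -> a2 -> a3

The waypoints must appear in the order c1, b2, b1, a1, with no cell reused.
Route from b3: up-right 1 to c2, up 1 to c1, down-left 1 to b2, up 1 to b1, left 1 to a1, down 2 to a3 — 7 moves in all.
Check: order respected (1 at step 2, 2 at step 3, 3 at step 4, 4 at step 5); 7 moves as required.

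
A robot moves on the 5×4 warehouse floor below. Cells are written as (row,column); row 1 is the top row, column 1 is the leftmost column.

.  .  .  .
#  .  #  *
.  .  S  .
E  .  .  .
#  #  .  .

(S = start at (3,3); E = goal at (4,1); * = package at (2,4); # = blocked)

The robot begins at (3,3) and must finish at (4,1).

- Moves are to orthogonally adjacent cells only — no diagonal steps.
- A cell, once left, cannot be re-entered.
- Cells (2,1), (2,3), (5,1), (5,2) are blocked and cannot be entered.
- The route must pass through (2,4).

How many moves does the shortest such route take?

9

Any route passes through (2,4) somewhere between (3,3) and (4,1). Summing Manhattan distances along the two legs ((3,3) → (2,4) → (4,1)) gives a lower bound of 2 + 5 = 7 moves.
The shortest route satisfying every rule uses 9 moves: (3,3) → (3,4) → (2,4) → (1,4) → (1,3) → (1,2) → (2,2) → (3,2) → (4,2) → (4,1).
The no-revisit rule (legs can't share cells) pushes the minimum above the 7-move bound; an exhaustive check rules out every length from 7 to 8, leaving 9 as the minimum.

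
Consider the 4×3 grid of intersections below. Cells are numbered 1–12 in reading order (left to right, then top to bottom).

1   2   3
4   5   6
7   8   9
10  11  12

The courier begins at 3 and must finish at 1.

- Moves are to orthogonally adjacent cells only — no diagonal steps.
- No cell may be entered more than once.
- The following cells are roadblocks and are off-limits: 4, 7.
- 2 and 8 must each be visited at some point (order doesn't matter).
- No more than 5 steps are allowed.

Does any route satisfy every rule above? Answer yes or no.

no

Even ignoring the no-revisit rule, getting from 3 to 1, taking the cheapest ordering 3 → 2 → 8 → 1 needs at least 1 + 2 + 3 = 6 moves (Manhattan distance per leg), which exceeds the 5-move limit.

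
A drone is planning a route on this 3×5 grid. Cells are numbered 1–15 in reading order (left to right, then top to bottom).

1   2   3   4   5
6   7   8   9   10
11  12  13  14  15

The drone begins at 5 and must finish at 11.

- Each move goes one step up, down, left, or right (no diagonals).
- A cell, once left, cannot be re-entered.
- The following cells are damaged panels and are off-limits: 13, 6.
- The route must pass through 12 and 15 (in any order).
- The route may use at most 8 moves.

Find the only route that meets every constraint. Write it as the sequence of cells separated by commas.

The 8-move cap with required stops at 12, 15 leaves no slack for detours.
Route from 5: 2× down (reaching 15), left to 14, up to 9, 2× left (reaching 7), down to 12, left to 11 — 8 moves in all.
Check: all required cells visited; 8 ≤ 8 moves.

5, 10, 15, 14, 9, 8, 7, 12, 11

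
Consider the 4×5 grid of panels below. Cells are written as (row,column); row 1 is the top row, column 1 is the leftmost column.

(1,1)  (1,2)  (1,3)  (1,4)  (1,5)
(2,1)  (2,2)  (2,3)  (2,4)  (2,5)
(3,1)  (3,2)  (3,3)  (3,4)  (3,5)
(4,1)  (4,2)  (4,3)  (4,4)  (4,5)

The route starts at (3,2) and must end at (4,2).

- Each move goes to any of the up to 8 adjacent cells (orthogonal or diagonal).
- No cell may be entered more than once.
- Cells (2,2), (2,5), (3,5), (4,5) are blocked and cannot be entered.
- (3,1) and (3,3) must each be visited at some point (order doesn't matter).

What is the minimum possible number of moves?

6

Any route passes through (3,1) and (3,3) in some order between (3,2) and (4,2). Summing Chebyshev distances along each leg and taking the cheapest ordering ((3,2) → (3,1) → (3,3) → (4,2)) gives a lower bound of 1 + 2 + 1 = 4 moves.
The shortest route satisfying every rule uses 6 moves: (3,2) → (3,1) → (2,1) → (1,2) → (2,3) → (3,3) → (4,2).
The bound of 4 isn't tight here; checking systematically, no route of length 4 through 5 satisfies every constraint, so 6 is the minimum.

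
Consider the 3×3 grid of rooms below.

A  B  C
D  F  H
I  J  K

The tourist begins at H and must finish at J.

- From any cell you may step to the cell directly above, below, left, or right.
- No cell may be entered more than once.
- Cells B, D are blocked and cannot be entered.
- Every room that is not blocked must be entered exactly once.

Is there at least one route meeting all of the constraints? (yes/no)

no

Cell C has only one open neighbour but is neither the start nor the goal, so a Hamiltonian route would have to both enter and leave it through the same neighbour — impossible without revisiting.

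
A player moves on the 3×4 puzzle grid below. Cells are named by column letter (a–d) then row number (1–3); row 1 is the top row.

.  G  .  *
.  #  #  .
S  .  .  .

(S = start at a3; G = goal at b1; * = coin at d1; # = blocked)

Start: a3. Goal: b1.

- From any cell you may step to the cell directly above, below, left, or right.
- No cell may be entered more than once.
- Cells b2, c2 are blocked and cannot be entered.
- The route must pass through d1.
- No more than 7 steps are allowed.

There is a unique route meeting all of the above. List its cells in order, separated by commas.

a3, b3, c3, d3, d2, d1, c1, b1

Any route must reach d1 and still end at b1 within 7 moves, so the order of the required stops is forced.
Route from a3: 3× right (reaching d3), 2× up (reaching d1), 2× left (reaching b1) — 7 moves in all.
Check: all required cells visited; 7 ≤ 7 moves.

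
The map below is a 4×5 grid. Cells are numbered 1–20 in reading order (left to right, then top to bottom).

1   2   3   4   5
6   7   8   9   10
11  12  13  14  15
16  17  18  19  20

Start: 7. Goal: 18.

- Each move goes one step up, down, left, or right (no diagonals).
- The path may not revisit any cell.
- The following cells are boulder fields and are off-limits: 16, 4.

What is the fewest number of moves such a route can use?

3

The Manhattan distance from 7 to 18 is |2−4| + |2−3| = 3, so at least 3 moves are needed.
A route of 3 moves achieves this: 7 → 12 → 17 → 18.
Since 3 matches the lower bound, it is optimal.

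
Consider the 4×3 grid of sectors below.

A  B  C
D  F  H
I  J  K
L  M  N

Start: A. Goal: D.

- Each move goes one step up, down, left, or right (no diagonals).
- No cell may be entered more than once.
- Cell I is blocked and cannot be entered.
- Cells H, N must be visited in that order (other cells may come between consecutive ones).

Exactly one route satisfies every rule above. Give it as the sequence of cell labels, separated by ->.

A -> B -> C -> H -> K -> N -> M -> J -> F -> D

The waypoints must appear in the order H, N, with no cell reused.
Route from A: 2× right (reaching C), 3× down (reaching N), left to M, 2× up (reaching F), left to D — 9 moves in all.
Check: order respected (H at step 3, N at step 5).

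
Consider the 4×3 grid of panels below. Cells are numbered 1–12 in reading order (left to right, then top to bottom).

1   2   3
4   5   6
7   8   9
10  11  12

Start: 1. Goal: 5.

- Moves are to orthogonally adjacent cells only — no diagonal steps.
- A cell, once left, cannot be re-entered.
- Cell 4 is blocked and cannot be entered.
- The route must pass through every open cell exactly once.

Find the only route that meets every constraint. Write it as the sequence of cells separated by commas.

1, 2, 3, 6, 9, 12, 11, 10, 7, 8, 5

Need to visit all 11 open cells exactly once, starting at 1 and ending at 5.
Cell 10 has only two open neighbours (7 and 11), so the path must pass straight through it: one of those is the cell it's entered from and the other is where it exits.
Route from 1: 2× right (reaching 3), 3× down (reaching 12), 2× left (reaching 10), up to 7, right to 8, up to 5 — 10 moves in all.
Check: all 11 open cells covered.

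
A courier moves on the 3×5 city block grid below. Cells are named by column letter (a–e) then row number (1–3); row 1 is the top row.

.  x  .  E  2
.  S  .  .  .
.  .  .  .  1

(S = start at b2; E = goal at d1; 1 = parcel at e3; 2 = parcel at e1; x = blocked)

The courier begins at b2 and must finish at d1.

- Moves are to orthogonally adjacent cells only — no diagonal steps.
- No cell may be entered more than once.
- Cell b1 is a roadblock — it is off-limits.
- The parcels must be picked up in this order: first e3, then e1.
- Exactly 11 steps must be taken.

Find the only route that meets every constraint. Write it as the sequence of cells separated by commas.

The waypoints must appear in the order e3, e1, with no cell reused.
Route from b2: left to a2, down to a3, 2× right (reaching c3), up to c2, right to d2, down to d3, right to e3, 2× up (reaching e1), left to d1 — 11 moves in all.
Check: order respected (1 at step 8, 2 at step 10); 11 moves as required.

b2, a2, a3, b3, c3, c2, d2, d3, e3, e2, e1, d1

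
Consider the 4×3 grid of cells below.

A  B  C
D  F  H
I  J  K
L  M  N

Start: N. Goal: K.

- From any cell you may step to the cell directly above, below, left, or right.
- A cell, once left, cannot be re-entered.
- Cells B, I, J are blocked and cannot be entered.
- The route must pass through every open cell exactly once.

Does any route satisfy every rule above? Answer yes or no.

no

Cell A has only one open neighbour but is neither the start nor the goal, so a Hamiltonian route would have to both enter and leave it through the same neighbour — impossible without revisiting.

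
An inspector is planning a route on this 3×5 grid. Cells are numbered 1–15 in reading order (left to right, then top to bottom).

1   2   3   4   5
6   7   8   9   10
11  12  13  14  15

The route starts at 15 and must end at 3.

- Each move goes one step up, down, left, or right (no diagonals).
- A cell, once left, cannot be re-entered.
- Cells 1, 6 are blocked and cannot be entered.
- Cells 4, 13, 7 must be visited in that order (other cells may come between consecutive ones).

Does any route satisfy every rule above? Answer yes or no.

yes

One route that works: 15 → 10 → 5 → 4 → 9 → 14 → 13 → 8 → 7 → 2 → 3.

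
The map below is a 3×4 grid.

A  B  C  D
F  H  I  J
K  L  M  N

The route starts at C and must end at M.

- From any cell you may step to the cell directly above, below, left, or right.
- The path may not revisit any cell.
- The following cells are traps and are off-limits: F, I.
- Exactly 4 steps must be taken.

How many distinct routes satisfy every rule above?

2

Need simple routes of exactly 4 moves from C to M (Manhattan distance 2, so 1 moves are spent on a detour and 1 undoing it).
Enumerating: C B H L M | C D J N M.
That gives 2 routes.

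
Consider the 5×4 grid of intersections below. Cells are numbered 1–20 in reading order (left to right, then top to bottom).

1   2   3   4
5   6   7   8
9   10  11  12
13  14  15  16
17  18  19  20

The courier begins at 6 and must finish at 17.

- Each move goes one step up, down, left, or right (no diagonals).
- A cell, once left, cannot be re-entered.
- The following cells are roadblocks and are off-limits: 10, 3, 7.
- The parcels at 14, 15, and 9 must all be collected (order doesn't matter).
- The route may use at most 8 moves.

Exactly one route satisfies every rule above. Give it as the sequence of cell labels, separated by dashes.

The budget equals the shortest possible length, so every move has to be on a shortest route through the required cells.
Route from 6: left to 5, 2× down (reaching 13), 2× right (reaching 15), down to 19, 2× left (reaching 17) — 8 moves in all.
Check: all required cells visited; 8 ≤ 8 moves.

6 - 5 - 9 - 13 - 14 - 15 - 19 - 18 - 17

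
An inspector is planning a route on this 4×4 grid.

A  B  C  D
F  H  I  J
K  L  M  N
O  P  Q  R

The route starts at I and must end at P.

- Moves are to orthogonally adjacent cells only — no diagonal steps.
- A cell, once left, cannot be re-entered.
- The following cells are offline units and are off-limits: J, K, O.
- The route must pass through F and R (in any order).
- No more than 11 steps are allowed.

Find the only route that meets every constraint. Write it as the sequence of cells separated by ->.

I -> C -> B -> A -> F -> H -> L -> M -> N -> R -> Q -> P

The 11-move cap with required stops at F, R leaves no slack for detours.
Route from I: up to C, 2× left (reaching A), down to F, right to H, down to L, 2× right (reaching N), down to R, 2× left (reaching P) — 11 moves in all.
Check: all required cells visited; 11 ≤ 11 moves.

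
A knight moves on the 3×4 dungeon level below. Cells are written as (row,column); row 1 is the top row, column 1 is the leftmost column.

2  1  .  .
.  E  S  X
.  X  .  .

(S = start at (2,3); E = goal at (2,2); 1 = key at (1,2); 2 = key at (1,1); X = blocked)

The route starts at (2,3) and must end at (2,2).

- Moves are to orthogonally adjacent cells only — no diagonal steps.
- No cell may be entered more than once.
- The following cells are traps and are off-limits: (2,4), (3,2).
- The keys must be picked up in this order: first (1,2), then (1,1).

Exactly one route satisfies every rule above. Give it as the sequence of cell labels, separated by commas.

(2,3), (1,3), (1,2), (1,1), (2,1), (2,2)

The waypoints must appear in the order (1,2), (1,1), with no cell reused.
Route from (2,3): up 1 to (1,3), left 2 to (1,1), down 1 to (2,1), right 1 to (2,2) — 5 moves in all.
Check: order respected (1 at step 2, 2 at step 3).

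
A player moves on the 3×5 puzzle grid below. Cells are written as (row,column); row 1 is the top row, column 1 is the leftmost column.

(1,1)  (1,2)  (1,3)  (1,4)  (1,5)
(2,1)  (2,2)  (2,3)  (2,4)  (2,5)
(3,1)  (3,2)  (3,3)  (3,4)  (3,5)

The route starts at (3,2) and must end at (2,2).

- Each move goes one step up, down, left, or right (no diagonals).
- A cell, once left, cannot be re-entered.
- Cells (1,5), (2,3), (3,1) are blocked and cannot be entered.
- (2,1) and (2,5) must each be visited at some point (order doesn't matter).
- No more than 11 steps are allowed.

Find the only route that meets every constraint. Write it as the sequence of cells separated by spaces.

Any route must reach (2,1) and (2,5) and still end at (2,2) within 11 moves, so the order of the required stops is forced.
Route from (3,2): 3× right (reaching (3,5)), up to (2,5), left to (2,4), up to (1,4), 3× left (reaching (1,1)), down to (2,1), right to (2,2) — 11 moves in all.
Check: all required cells visited; 11 ≤ 11 moves.

(3,2) (3,3) (3,4) (3,5) (2,5) (2,4) (1,4) (1,3) (1,2) (1,1) (2,1) (2,2)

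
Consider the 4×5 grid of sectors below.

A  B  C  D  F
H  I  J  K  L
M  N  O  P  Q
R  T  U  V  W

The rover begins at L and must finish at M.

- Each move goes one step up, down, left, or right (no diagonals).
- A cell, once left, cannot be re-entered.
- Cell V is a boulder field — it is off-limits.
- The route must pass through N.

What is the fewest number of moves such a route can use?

Any route passes through N somewhere between L and M. Summing Manhattan distances along the two legs (L → N → M) gives a lower bound of 4 + 1 = 5 moves.
A route of 5 moves achieves this: L → Q → P → O → N → M.
Since 5 matches the lower bound, it is optimal.

5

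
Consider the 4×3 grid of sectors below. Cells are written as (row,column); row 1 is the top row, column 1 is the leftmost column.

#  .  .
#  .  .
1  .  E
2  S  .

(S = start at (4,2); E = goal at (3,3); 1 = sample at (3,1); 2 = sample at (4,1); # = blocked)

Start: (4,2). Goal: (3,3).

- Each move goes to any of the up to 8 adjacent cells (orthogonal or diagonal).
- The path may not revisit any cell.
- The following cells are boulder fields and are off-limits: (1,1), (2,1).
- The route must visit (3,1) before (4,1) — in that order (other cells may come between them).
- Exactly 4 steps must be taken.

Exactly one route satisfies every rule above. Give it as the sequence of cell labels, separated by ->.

The waypoints must appear in the order (3,1), (4,1), with no cell reused.
Route from (4,2): up-left to (3,1), down to (4,1), up-right to (3,2), right to (3,3) — 4 moves in all.
Check: order respected (1 at step 1, 2 at step 2); 4 moves as required.

(4,2) -> (3,1) -> (4,1) -> (3,2) -> (3,3)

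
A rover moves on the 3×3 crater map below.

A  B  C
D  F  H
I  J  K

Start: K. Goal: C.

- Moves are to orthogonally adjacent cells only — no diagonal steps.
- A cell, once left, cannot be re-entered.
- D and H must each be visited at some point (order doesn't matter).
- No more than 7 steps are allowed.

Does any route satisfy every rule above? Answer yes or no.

One route that works: K → H → F → D → A → B → C.

yes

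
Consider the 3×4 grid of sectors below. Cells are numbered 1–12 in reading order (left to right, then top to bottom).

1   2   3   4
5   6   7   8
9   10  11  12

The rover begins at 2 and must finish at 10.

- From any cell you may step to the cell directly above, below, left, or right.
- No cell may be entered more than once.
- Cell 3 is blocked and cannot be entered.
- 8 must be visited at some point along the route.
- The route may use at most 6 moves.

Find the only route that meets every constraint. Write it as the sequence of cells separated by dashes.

2 - 6 - 7 - 8 - 12 - 11 - 10

Any route must reach 8 and still end at 10 within 6 moves, so the order of the required stops is forced.
Route from 2: down to 6, 2× right (reaching 8), down to 12, 2× left (reaching 10) — 6 moves in all.
Check: all required cells visited; 6 ≤ 6 moves.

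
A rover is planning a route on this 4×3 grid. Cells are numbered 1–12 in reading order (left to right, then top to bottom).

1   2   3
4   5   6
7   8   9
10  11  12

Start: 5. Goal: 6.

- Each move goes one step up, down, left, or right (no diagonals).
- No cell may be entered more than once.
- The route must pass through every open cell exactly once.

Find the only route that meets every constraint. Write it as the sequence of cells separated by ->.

5 -> 8 -> 9 -> 12 -> 11 -> 10 -> 7 -> 4 -> 1 -> 2 -> 3 -> 6

Need to visit all 12 open cells exactly once, starting at 5 and ending at 6.
Route from 5: down to 8, right to 9, down to 12, 2× left (reaching 10), 3× up (reaching 1), 2× right (reaching 3), down to 6 — 11 moves in all.
Check: all 12 open cells covered.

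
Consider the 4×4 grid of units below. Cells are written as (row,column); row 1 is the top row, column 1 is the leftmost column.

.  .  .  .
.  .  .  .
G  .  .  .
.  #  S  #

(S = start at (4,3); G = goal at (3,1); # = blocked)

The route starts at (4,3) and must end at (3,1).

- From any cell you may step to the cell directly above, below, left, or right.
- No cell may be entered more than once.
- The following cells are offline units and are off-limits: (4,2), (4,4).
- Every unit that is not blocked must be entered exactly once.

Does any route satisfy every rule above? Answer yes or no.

Cell (4,1) has only one open neighbour but is neither the start nor the goal, so a Hamiltonian route would have to both enter and leave it through the same neighbour — impossible without revisiting.

no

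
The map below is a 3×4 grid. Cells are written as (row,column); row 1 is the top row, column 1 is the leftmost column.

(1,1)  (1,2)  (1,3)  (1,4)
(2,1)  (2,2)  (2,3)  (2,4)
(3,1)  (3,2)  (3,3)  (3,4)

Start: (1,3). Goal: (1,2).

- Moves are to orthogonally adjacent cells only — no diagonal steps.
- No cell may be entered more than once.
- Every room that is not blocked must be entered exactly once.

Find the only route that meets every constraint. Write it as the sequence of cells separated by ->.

(1,3) -> (1,4) -> (2,4) -> (3,4) -> (3,3) -> (2,3) -> (2,2) -> (3,2) -> (3,1) -> (2,1) -> (1,1) -> (1,2)

Need to visit all 12 open cells exactly once, starting at (1,3) and ending at (1,2).
Cell (1,4) has only two open neighbours ((2,4) and (1,3)), so the path must pass straight through it: one of those is the cell it's entered from and the other is where it exits.
Route from (1,3): right 1 to (1,4), down 2 to (3,4), left 1 to (3,3), up 1 to (2,3), left 1 to (2,2), down 1 to (3,2), left 1 to (3,1), up 2 to (1,1), right 1 to (1,2) — 11 moves in all.
Check: all 12 open cells covered.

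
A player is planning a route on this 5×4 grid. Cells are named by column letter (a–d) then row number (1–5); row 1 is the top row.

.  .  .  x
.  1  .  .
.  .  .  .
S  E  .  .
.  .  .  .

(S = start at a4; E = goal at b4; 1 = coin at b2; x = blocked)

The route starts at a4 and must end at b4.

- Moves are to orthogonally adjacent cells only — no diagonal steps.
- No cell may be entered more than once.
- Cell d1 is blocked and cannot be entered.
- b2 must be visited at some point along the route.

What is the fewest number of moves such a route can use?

5

Any route passes through b2 somewhere between a4 and b4. Summing Manhattan distances along the two legs (a4 → b2 → b4) gives a lower bound of 3 + 2 = 5 moves.
A route of 5 moves achieves this: a4 → a3 → a2 → b2 → b3 → b4.
Since 5 matches the lower bound, it is optimal.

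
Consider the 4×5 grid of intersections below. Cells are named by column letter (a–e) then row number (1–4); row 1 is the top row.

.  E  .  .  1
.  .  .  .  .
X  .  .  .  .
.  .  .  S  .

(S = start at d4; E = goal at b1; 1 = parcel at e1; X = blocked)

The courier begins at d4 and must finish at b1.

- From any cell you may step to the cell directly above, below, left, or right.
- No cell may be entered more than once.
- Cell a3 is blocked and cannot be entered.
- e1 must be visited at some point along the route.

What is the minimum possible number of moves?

7

Any route passes through e1 somewhere between d4 and b1. Summing Manhattan distances along the two legs (d4 → e1 → b1) gives a lower bound of 4 + 3 = 7 moves.
A route of 7 moves achieves this: d4 → d3 → d2 → e2 → e1 → d1 → c1 → b1.
Since 7 matches the lower bound, it is optimal.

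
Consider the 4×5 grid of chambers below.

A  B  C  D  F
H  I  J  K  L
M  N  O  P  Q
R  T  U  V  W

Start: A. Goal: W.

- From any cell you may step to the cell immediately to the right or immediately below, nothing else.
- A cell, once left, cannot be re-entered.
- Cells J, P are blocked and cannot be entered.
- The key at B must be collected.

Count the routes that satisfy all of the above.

4

A right/down-only route from A to W makes exactly 3 down-moves and 4 right-moves in some order.
With no other constraints that would be C(7,3) = 35 routes.
Split at B and multiply the segment counts (each segment already excludes blocked cells): A→B: 1; B→W: 4; product = 4.
That gives 4 routes.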